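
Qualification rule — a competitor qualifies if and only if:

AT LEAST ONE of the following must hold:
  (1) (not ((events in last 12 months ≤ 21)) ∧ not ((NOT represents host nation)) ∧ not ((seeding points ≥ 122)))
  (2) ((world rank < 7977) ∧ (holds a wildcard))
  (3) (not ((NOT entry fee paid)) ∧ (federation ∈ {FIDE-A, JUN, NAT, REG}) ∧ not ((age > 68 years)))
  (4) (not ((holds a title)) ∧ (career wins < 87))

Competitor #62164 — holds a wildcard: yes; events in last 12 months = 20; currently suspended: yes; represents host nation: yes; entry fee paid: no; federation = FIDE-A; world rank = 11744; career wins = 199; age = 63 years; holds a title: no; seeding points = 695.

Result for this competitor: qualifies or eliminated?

Atomic conditions:
  events in last 12 months ≤ 21: 20 ≤ 21 is true
  NOT represents host nation: yes → false
  seeding points ≥ 122: 695 ≥ 122 is true
  world rank < 7977: 11744 < 7977 is false
  holds a wildcard: yes → true
  NOT entry fee paid: no → true
  federation ∈ {FIDE-A, JUN, NAT, REG}: FIDE-A is in the set → true
  age > 68 years: 63 > 68 is false
  holds a title: no → false
  career wins < 87: 199 < 87 is false
Combine:
[1.1] NOT true = false
[1.2] NOT false = true
[1.3] NOT true = false
[1] false AND true AND false = false
[2] false AND true = false
[3.1] NOT true = false
[3.3] NOT false = true
[3] false AND true AND true = false
[4.1] NOT false = true
[4] true AND false = false
[root] false OR false OR false OR false = false
Overall: false → eliminated

Eliminated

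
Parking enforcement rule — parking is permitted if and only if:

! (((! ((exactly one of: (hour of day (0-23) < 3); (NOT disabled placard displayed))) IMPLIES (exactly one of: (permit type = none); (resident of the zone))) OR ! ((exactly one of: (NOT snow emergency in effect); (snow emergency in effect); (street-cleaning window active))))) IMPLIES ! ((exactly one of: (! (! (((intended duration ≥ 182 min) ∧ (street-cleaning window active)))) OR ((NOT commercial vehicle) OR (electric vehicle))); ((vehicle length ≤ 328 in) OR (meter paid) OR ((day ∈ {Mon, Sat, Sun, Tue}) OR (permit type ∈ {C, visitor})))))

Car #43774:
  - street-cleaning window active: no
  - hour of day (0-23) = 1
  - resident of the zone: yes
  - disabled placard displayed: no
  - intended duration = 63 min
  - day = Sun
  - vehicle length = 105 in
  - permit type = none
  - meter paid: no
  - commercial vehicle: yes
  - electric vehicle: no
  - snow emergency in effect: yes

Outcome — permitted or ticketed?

Ticketed

Atomic conditions:
  hour of day (0-23) < 3: 1 < 3 is true
  NOT disabled placard displayed: no → true
  permit type = none: none == none is true
  resident of the zone: yes → true
  NOT snow emergency in effect: yes → false
  snow emergency in effect: yes → true
  street-cleaning window active: no → false
  intended duration ≥ 182 min: 63 ≥ 182 is false
  NOT commercial vehicle: yes → false
  electric vehicle: no → false
  vehicle length ≤ 328 in: 105 ≤ 328 is true
  meter paid: no → false
  day ∈ {Mon, Sat, Sun, Tue}: Sun is in the set → true
  permit type ∈ {C, visitor}: none is not in the set → false
Combine:
[1.1.1.1.1] exactly-one(true, true) = false
[1.1.1.1] NOT false = true
[1.1.1.2] exactly-one(true, true) = false
[1.1.1] true → false = false
[1.1.2.1] exactly-one(false, true, false) = true
[1.1.2] NOT true = false
[1.1] false OR false = false
[1] NOT false = true
[2.1.1.1.1.1] false AND false = false
[2.1.1.1.1] NOT false = true
[2.1.1.1] NOT true = false
[2.1.1.2] false OR false = false
[2.1.1] false OR false = false
[2.1.2.3] true OR false = true
[2.1.2] true OR false OR true = true
[2.1] exactly-one(false, true) = true
[2] NOT true = false
[root] true → false = false
Overall: false → ticketed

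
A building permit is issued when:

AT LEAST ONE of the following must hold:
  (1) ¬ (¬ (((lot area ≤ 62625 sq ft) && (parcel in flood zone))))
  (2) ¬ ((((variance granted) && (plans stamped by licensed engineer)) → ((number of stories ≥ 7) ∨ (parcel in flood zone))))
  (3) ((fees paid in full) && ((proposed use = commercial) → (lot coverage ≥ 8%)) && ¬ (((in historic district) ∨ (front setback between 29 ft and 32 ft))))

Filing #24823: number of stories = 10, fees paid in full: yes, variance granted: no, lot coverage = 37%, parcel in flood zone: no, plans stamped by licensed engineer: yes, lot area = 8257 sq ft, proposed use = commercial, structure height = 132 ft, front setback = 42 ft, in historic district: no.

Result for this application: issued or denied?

Issued

Atomic conditions:
  lot area ≤ 62625 sq ft: 8257 ≤ 62625 is true
  parcel in flood zone: no → false
  variance granted: no → false
  plans stamped by licensed engineer: yes → true
  number of stories ≥ 7: 10 ≥ 7 is true
  fees paid in full: yes → true
  proposed use = commercial: commercial == commercial is true
  lot coverage ≥ 8%: 37 ≥ 8 is true
  in historic district: no → false
  front setback between 29 ft and 32 ft: 42 in [29, 32] is false
Combine:
[1.1.1] true AND false = false
[1.1] NOT false = true
[1] NOT true = false
[2.1.1] false AND true = false
[2.1.2] true OR false = true
[2.1] false → true (antecedent false ⇒ implication holds) = true
[2] NOT true = false
[3.2] true → true = true
[3.3.1] false OR false = false
[3.3] NOT false = true
[3] true AND true AND true = true
[root] false OR false OR true = true
Overall: true → issued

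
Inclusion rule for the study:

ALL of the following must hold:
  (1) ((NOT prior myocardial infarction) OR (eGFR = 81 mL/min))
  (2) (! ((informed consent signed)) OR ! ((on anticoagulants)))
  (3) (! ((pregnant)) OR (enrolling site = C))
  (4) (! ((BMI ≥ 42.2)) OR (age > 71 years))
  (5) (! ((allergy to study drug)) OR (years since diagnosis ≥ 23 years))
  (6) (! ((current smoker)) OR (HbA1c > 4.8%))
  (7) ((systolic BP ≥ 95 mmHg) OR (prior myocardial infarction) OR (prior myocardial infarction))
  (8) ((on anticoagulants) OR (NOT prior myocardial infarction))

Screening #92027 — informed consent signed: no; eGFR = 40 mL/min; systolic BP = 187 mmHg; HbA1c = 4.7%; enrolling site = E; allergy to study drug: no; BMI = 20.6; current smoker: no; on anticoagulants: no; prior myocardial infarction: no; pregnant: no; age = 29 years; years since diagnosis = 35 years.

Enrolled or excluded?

Atomic conditions:
  NOT prior myocardial infarction: no → true
  eGFR = 81 mL/min: 40 == 81 is false
  informed consent signed: no → false
  on anticoagulants: no → false
  pregnant: no → false
  enrolling site = C: E == C is false
  BMI ≥ 42.2: 20.6 ≥ 42.2 is false
  age > 71 years: 29 > 71 is false
  allergy to study drug: no → false
  years since diagnosis ≥ 23 years: 35 ≥ 23 is true
  current smoker: no → false
  HbA1c > 4.8%: 4.7 > 4.8 is false
  systolic BP ≥ 95 mmHg: 187 ≥ 95 is true
  prior myocardial infarction: no → false
Combine:
[1] true OR false = true
[2.1] NOT false = true
[2.2] NOT false = true
[2] true OR true = true
[3.1] NOT false = true
[3] true OR false = true
[4.1] NOT false = true
[4] true OR false = true
[5.1] NOT false = true
[5] true OR true = true
[6.1] NOT false = true
[6] true OR false = true
[7] true OR false OR false = true
[8] false OR true = true
[root] true AND true AND true AND true AND true AND true AND true AND true = true
Overall: true → enrolled

Enrolled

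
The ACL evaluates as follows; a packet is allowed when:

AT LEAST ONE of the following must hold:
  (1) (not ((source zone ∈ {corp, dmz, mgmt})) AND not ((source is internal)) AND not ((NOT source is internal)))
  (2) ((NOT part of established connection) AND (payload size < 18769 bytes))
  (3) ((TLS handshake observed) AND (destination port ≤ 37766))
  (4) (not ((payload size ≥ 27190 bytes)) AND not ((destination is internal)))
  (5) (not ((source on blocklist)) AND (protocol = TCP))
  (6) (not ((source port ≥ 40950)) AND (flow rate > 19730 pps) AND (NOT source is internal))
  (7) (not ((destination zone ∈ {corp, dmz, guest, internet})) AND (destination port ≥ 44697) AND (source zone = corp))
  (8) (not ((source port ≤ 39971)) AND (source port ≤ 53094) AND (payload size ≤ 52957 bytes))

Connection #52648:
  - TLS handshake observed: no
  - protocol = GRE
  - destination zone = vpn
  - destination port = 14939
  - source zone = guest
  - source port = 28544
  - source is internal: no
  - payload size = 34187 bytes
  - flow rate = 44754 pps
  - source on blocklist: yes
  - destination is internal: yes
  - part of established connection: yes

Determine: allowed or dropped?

Atomic conditions:
  source zone ∈ {corp, dmz, mgmt}: guest is not in the set → false
  source is internal: no → false
  NOT source is internal: no → true
  NOT part of established connection: yes → false
  payload size < 18769 bytes: 34187 < 18769 is false
  TLS handshake observed: no → false
  destination port ≤ 37766: 14939 ≤ 37766 is true
  payload size ≥ 27190 bytes: 34187 ≥ 27190 is true
  destination is internal: yes → true
  source on blocklist: yes → true
  protocol = TCP: GRE == TCP is false
  source port ≥ 40950: 28544 ≥ 40950 is false
  flow rate > 19730 pps: 44754 > 19730 is true
  destination zone ∈ {corp, dmz, guest, internet}: vpn is not in the set → false
  destination port ≥ 44697: 14939 ≥ 44697 is false
  source zone = corp: guest == corp is false
  source port ≤ 39971: 28544 ≤ 39971 is true
  source port ≤ 53094: 28544 ≤ 53094 is true
  payload size ≤ 52957 bytes: 34187 ≤ 52957 is true
Combine:
[1.1] NOT false = true
[1.2] NOT false = true
[1.3] NOT true = false
[1] true AND true AND false = false
[2] false AND false = false
[3] false AND true = false
[4.1] NOT true = false
[4.2] NOT true = false
[4] false AND false = false
[5.1] NOT true = false
[5] false AND false = false
[6.1] NOT false = true
[6] true AND true AND true = true
[7.1] NOT false = true
[7] true AND false AND false = false
[8.1] NOT true = false
[8] false AND true AND true = false
[root] false OR false OR false OR false OR false OR true OR false OR false = true
Overall: true → allowed

Allowed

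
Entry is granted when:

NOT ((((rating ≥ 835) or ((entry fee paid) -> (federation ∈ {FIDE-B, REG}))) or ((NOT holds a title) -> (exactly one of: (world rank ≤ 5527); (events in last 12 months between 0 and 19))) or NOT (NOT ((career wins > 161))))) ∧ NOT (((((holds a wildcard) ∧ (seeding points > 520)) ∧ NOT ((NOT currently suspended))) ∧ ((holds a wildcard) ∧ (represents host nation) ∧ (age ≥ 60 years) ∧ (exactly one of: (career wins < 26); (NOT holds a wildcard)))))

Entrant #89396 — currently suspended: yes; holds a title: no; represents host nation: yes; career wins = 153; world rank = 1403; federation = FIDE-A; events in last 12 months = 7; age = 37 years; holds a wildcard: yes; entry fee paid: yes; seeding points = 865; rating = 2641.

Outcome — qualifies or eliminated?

Eliminated

Atomic conditions:
  rating ≥ 835: 2641 ≥ 835 is true
  entry fee paid: yes → true
  federation ∈ {FIDE-B, REG}: FIDE-A is not in the set → false
  NOT holds a title: no → true
  world rank ≤ 5527: 1403 ≤ 5527 is true
  events in last 12 months between 0 and 19: 7 in [0, 19] is true
  career wins > 161: 153 > 161 is false
  holds a wildcard: yes → true
  seeding points > 520: 865 > 520 is true
  NOT currently suspended: yes → false
  represents host nation: yes → true
  age ≥ 60 years: 37 ≥ 60 is false
  career wins < 26: 153 < 26 is false
  NOT holds a wildcard: yes → false
Combine:
[1.1.1.2] true → false = false
[1.1.1] true OR false = true
[1.1.2.2] exactly-one(true, true) = false
[1.1.2] true → false = false
[1.1.3.1] NOT false = true
[1.1.3] NOT true = false
[1.1] true OR false OR false = true
[1] NOT true = false
[2.1.1.1] true AND true = true
[2.1.1.2] NOT false = true
[2.1.1] true AND true = true
[2.1.2.4] exactly-one(false, false) = false
[2.1.2] true AND true AND false AND false = false
[2.1] true AND false = false
[2] NOT false = true
[root] false AND true = false
Overall: false → eliminated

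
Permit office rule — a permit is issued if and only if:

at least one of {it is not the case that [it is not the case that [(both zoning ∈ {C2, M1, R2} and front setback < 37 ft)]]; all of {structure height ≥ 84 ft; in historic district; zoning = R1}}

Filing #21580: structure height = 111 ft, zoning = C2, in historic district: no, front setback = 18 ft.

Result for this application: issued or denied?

Issued

Atomic conditions:
  zoning ∈ {C2, M1, R2}: C2 is in the set → true
  front setback < 37 ft: 18 < 37 is true
  structure height ≥ 84 ft: 111 ≥ 84 is true
  in historic district: no → false
  zoning = R1: C2 == R1 is false
Combine:
[1.1.1] true AND true = true
[1.1] NOT true = false
[1] NOT false = true
[2] true AND false AND false = false
[root] true OR false = true
Overall: true → issued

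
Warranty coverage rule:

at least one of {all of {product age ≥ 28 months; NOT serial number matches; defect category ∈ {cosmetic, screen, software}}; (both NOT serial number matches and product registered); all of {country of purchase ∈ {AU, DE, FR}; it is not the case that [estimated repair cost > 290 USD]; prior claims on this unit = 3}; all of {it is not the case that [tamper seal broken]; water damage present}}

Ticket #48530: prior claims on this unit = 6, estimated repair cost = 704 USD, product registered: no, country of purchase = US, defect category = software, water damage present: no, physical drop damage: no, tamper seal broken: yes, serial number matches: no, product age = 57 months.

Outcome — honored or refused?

Atomic conditions:
  product age ≥ 28 months: 57 ≥ 28 is true
  NOT serial number matches: no → true
  defect category ∈ {cosmetic, screen, software}: software is in the set → true
  product registered: no → false
  country of purchase ∈ {AU, DE, FR}: US is not in the set → false
  estimated repair cost > 290 USD: 704 > 290 is true
  prior claims on this unit = 3: 6 == 3 is false
  tamper seal broken: yes → true
  water damage present: no → false
Combine:
[1] true AND true AND true = true
[2] true AND false = false
[3.2] NOT true = false
[3] false AND false AND false = false
[4.1] NOT true = false
[4] false AND false = false
[root] true OR false OR false OR false = true
Overall: true → honored

Honored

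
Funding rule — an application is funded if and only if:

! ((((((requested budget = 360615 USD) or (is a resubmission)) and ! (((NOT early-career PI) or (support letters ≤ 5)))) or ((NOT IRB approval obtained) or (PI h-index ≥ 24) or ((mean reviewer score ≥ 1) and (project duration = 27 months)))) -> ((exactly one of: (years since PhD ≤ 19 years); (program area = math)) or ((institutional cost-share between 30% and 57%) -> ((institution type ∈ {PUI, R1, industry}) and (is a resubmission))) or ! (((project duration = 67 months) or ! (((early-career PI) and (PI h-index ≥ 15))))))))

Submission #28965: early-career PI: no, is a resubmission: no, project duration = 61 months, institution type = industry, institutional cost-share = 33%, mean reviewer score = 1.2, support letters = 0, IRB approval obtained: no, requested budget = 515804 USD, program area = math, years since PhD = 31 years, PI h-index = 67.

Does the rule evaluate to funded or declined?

Atomic conditions:
  requested budget = 360615 USD: 515804 == 360615 is false
  is a resubmission: no → false
  NOT early-career PI: no → true
  support letters ≤ 5: 0 ≤ 5 is true
  NOT IRB approval obtained: no → true
  PI h-index ≥ 24: 67 ≥ 24 is true
  mean reviewer score ≥ 1: 1.2 ≥ 1 is true
  project duration = 27 months: 61 == 27 is false
  years since PhD ≤ 19 years: 31 ≤ 19 is false
  program area = math: math == math is true
  institutional cost-share between 30% and 57%: 33 in [30, 57] is true
  institution type ∈ {PUI, R1, industry}: industry is in the set → true
  project duration = 67 months: 61 == 67 is false
  early-career PI: no → false
  PI h-index ≥ 15: 67 ≥ 15 is true
Combine:
[1.1.1.1] false OR false = false
[1.1.1.2.1] true OR true = true
[1.1.1.2] NOT true = false
[1.1.1] false AND false = false
[1.1.2.3] true AND false = false
[1.1.2] true OR true OR false = true
[1.1] false OR true = true
[1.2.1] exactly-one(false, true) = true
[1.2.2.2] true AND false = false
[1.2.2] true → false = false
[1.2.3.1.2.1] false AND true = false
[1.2.3.1.2] NOT false = true
[1.2.3.1] false OR true = true
[1.2.3] NOT true = false
[1.2] true OR false OR false = true
[1] true → true = true
[root] NOT true = false
Overall: false → declined

Declined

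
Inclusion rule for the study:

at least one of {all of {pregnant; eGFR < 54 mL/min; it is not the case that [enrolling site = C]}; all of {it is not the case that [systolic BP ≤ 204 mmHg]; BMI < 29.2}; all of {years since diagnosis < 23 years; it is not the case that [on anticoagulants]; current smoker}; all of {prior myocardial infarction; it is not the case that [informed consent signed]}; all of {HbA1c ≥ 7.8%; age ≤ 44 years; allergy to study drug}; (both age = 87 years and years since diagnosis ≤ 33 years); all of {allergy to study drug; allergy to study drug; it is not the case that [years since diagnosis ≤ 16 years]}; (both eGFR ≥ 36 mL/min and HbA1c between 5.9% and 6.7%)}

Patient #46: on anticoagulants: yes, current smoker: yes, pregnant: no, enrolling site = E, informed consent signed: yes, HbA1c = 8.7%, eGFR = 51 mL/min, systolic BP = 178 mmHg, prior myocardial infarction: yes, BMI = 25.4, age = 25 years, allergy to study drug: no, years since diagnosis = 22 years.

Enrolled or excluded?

Atomic conditions:
  pregnant: no → false
  eGFR < 54 mL/min: 51 < 54 is true
  enrolling site = C: E == C is false
  systolic BP ≤ 204 mmHg: 178 ≤ 204 is true
  BMI < 29.2: 25.4 < 29.2 is true
  years since diagnosis < 23 years: 22 < 23 is true
  on anticoagulants: yes → true
  current smoker: yes → true
  prior myocardial infarction: yes → true
  informed consent signed: yes → true
  HbA1c ≥ 7.8%: 8.7 ≥ 7.8 is true
  age ≤ 44 years: 25 ≤ 44 is true
  allergy to study drug: no → false
  age = 87 years: 25 == 87 is false
  years since diagnosis ≤ 33 years: 22 ≤ 33 is true
  years since diagnosis ≤ 16 years: 22 ≤ 16 is false
  eGFR ≥ 36 mL/min: 51 ≥ 36 is true
  HbA1c between 5.9% and 6.7%: 8.7 in [5.9, 6.7] is false
Combine:
[1.3] NOT false = true
[1] false AND true AND true = false
[2.1] NOT true = false
[2] false AND true = false
[3.2] NOT true = false
[3] true AND false AND true = false
[4.2] NOT true = false
[4] true AND false = false
[5] true AND true AND false = false
[6] false AND true = false
[7.3] NOT false = true
[7] false AND false AND true = false
[8] true AND false = false
[root] false OR false OR false OR false OR false OR false OR false OR false = false
Overall: false → excluded

Excluded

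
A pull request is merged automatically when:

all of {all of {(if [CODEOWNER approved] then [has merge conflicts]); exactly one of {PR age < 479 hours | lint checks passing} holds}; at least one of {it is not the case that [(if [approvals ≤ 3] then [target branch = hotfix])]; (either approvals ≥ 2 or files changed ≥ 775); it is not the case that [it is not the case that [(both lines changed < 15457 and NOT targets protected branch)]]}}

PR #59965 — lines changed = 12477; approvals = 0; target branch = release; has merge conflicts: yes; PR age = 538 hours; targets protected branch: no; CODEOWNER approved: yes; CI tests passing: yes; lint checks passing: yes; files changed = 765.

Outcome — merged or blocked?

Atomic conditions:
  CODEOWNER approved: yes → true
  has merge conflicts: yes → true
  PR age < 479 hours: 538 < 479 is false
  lint checks passing: yes → true
  approvals ≤ 3: 0 ≤ 3 is true
  target branch = hotfix: release == hotfix is false
  approvals ≥ 2: 0 ≥ 2 is false
  files changed ≥ 775: 765 ≥ 775 is false
  lines changed < 15457: 12477 < 15457 is true
  NOT targets protected branch: no → true
Combine:
[1.1] true → true = true
[1.2] exactly-one(false, true) = true
[1] true AND true = true
[2.1.1] true → false = false
[2.1] NOT false = true
[2.2] false OR false = false
[2.3.1.1] true AND true = true
[2.3.1] NOT true = false
[2.3] NOT false = true
[2] true OR false OR true = true
[root] true AND true = true
Overall: true → merged

Merged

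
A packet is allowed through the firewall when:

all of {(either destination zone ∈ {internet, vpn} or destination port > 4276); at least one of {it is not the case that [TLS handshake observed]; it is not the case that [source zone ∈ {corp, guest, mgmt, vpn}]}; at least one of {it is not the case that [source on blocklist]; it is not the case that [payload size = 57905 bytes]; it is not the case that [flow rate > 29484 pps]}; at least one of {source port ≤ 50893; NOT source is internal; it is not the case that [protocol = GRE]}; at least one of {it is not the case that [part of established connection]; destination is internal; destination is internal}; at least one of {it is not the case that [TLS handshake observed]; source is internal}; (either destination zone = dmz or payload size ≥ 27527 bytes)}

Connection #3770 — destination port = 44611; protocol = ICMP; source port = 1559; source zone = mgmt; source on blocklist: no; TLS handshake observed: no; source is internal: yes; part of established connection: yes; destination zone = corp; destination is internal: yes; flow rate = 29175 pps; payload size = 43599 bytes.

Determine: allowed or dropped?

Allowed

Atomic conditions:
  destination zone ∈ {internet, vpn}: corp is not in the set → false
  destination port > 4276: 44611 > 4276 is true
  TLS handshake observed: no → false
  source zone ∈ {corp, guest, mgmt, vpn}: mgmt is in the set → true
  source on blocklist: no → false
  payload size = 57905 bytes: 43599 == 57905 is false
  flow rate > 29484 pps: 29175 > 29484 is false
  source port ≤ 50893: 1559 ≤ 50893 is true
  NOT source is internal: yes → false
  protocol = GRE: ICMP == GRE is false
  part of established connection: yes → true
  destination is internal: yes → true
  source is internal: yes → true
  destination zone = dmz: corp == dmz is false
  payload size ≥ 27527 bytes: 43599 ≥ 27527 is true
Combine:
[1] false OR true = true
[2.1] NOT false = true
[2.2] NOT true = false
[2] true OR false = true
[3.1] NOT false = true
[3.2] NOT false = true
[3.3] NOT false = true
[3] true OR true OR true = true
[4.3] NOT false = true
[4] true OR false OR true = true
[5.1] NOT true = false
[5] false OR true OR true = true
[6.1] NOT false = true
[6] true OR true = true
[7] false OR true = true
[root] true AND true AND true AND true AND true AND true AND true = true
Overall: true → allowed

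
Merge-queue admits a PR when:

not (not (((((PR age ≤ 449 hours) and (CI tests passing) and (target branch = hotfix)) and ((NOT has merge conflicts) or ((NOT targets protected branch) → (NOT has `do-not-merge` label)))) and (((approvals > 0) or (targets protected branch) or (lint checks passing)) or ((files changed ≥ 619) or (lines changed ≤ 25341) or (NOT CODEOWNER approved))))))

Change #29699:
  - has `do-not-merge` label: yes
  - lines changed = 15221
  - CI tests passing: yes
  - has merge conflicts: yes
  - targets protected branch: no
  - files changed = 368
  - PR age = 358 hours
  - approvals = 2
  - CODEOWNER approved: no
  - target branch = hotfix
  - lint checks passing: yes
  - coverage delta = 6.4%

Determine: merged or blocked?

Atomic conditions:
  PR age ≤ 449 hours: 358 ≤ 449 is true
  CI tests passing: yes → true
  target branch = hotfix: hotfix == hotfix is true
  NOT has merge conflicts: yes → false
  NOT targets protected branch: no → true
  NOT has `do-not-merge` label: yes → false
  approvals > 0: 2 > 0 is true
  targets protected branch: no → false
  lint checks passing: yes → true
  files changed ≥ 619: 368 ≥ 619 is false
  lines changed ≤ 25341: 15221 ≤ 25341 is true
  NOT CODEOWNER approved: no → true
Combine:
[1.1.1.1] true AND true AND true = true
[1.1.1.2.2] true → false = false
[1.1.1.2] false OR false = false
[1.1.1] true AND false = false
[1.1.2.1] true OR false OR true = true
[1.1.2.2] false OR true OR true = true
[1.1.2] true OR true = true
[1.1] false AND true = false
[1] NOT false = true
[root] NOT true = false
Overall: false → blocked

Blocked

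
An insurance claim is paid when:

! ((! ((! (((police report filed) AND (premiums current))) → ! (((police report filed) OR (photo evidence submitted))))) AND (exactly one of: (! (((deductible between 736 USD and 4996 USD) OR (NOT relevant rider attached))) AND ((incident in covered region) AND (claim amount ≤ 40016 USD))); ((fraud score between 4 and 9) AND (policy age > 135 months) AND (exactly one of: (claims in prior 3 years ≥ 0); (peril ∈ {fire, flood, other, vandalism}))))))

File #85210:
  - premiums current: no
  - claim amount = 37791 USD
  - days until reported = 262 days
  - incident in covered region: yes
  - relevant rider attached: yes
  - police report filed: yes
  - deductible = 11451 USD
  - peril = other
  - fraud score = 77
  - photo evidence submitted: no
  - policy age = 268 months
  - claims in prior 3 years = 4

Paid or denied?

Denied

Atomic conditions:
  police report filed: yes → true
  premiums current: no → false
  photo evidence submitted: no → false
  deductible between 736 USD and 4996 USD: 11451 in [736, 4996] is false
  NOT relevant rider attached: yes → false
  incident in covered region: yes → true
  claim amount ≤ 40016 USD: 37791 ≤ 40016 is true
  fraud score between 4 and 9: 77 in [4, 9] is false
  policy age > 135 months: 268 > 135 is true
  claims in prior 3 years ≥ 0: 4 ≥ 0 is true
  peril ∈ {fire, flood, other, vandalism}: other is in the set → true
Combine:
[1.1.1.1.1] true AND false = false
[1.1.1.1] NOT false = true
[1.1.1.2.1] true OR false = true
[1.1.1.2] NOT true = false
[1.1.1] true → false = false
[1.1] NOT false = true
[1.2.1.1.1] false OR false = false
[1.2.1.1] NOT false = true
[1.2.1.2] true AND true = true
[1.2.1] true AND true = true
[1.2.2.3] exactly-one(true, true) = false
[1.2.2] false AND true AND false = false
[1.2] exactly-one(true, false) = true
[1] true AND true = true
[root] NOT true = false
Overall: false → denied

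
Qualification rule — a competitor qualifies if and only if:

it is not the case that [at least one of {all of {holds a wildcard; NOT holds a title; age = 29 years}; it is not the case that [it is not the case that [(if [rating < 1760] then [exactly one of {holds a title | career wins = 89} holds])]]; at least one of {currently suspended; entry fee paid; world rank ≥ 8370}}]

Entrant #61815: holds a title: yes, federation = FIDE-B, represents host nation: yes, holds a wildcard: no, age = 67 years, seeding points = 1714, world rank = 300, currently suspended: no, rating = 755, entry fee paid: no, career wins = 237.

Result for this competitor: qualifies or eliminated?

Eliminated

Atomic conditions:
  holds a wildcard: no → false
  NOT holds a title: yes → false
  age = 29 years: 67 == 29 is false
  rating < 1760: 755 < 1760 is true
  holds a title: yes → true
  career wins = 89: 237 == 89 is false
  currently suspended: no → false
  entry fee paid: no → false
  world rank ≥ 8370: 300 ≥ 8370 is false
Combine:
[1.1] false AND false AND false = false
[1.2.1.1.2] exactly-one(true, false) = true
[1.2.1.1] true → true = true
[1.2.1] NOT true = false
[1.2] NOT false = true
[1.3] false OR false OR false = false
[1] false OR true OR false = true
[root] NOT true = false
Overall: false → eliminated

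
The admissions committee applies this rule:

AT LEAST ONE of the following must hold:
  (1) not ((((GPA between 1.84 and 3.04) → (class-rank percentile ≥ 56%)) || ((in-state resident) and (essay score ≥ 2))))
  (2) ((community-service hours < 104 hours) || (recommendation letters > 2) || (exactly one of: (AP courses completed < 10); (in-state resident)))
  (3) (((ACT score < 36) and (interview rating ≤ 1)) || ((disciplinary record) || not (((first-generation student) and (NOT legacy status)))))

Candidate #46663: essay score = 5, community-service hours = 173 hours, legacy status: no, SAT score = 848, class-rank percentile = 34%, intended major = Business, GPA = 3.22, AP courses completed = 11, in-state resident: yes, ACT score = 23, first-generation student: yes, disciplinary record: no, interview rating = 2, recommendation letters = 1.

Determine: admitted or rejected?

Admitted

Atomic conditions:
  GPA between 1.84 and 3.04: 3.22 in [1.84, 3.04] is false
  class-rank percentile ≥ 56%: 34 ≥ 56 is false
  in-state resident: yes → true
  essay score ≥ 2: 5 ≥ 2 is true
  community-service hours < 104 hours: 173 < 104 is false
  recommendation letters > 2: 1 > 2 is false
  AP courses completed < 10: 11 < 10 is false
  ACT score < 36: 23 < 36 is true
  interview rating ≤ 1: 2 ≤ 1 is false
  disciplinary record: no → false
  first-generation student: yes → true
  NOT legacy status: no → true
Combine:
[1.1.1] false → false (antecedent false ⇒ implication holds) = true
[1.1.2] true AND true = true
[1.1] true OR true = true
[1] NOT true = false
[2.3] exactly-one(false, true) = true
[2] false OR false OR true = true
[3.1] true AND false = false
[3.2.2.1] true AND true = true
[3.2.2] NOT true = false
[3.2] false OR false = false
[3] false OR false = false
[root] false OR true OR false = true
Overall: true → admitted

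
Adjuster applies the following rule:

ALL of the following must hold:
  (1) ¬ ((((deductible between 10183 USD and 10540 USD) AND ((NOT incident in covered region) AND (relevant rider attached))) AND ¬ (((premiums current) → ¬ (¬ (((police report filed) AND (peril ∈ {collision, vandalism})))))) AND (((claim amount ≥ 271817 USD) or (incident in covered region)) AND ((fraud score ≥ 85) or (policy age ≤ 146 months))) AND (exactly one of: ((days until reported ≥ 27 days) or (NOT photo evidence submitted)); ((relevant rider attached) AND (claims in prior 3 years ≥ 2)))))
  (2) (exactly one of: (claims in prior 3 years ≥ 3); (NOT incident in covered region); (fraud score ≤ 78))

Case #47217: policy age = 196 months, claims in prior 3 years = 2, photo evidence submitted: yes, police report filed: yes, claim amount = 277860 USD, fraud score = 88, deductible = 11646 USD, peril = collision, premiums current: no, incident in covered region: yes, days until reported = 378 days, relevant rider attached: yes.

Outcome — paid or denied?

Denied

Atomic conditions:
  deductible between 10183 USD and 10540 USD: 11646 in [10183, 10540] is false
  NOT incident in covered region: yes → false
  relevant rider attached: yes → true
  premiums current: no → false
  police report filed: yes → true
  peril ∈ {collision, vandalism}: collision is in the set → true
  claim amount ≥ 271817 USD: 277860 ≥ 271817 is true
  incident in covered region: yes → true
  fraud score ≥ 85: 88 ≥ 85 is true
  policy age ≤ 146 months: 196 ≤ 146 is false
  days until reported ≥ 27 days: 378 ≥ 27 is true
  NOT photo evidence submitted: yes → false
  claims in prior 3 years ≥ 2: 2 ≥ 2 is true
  claims in prior 3 years ≥ 3: 2 ≥ 3 is false
  fraud score ≤ 78: 88 ≤ 78 is false
Combine:
[1.1.1.2] false AND true = false
[1.1.1] false AND false = false
[1.1.2.1.2.1.1] true AND true = true
[1.1.2.1.2.1] NOT true = false
[1.1.2.1.2] NOT false = true
[1.1.2.1] false → true (antecedent false ⇒ implication holds) = true
[1.1.2] NOT true = false
[1.1.3.1] true OR true = true
[1.1.3.2] true OR false = true
[1.1.3] true AND true = true
[1.1.4.1] true OR false = true
[1.1.4.2] true AND true = true
[1.1.4] exactly-one(true, true) = false
[1.1] false AND false AND true AND false = false
[1] NOT false = true
[2] exactly-one(false, false, false) = false
[root] true AND false = false
Overall: false → denied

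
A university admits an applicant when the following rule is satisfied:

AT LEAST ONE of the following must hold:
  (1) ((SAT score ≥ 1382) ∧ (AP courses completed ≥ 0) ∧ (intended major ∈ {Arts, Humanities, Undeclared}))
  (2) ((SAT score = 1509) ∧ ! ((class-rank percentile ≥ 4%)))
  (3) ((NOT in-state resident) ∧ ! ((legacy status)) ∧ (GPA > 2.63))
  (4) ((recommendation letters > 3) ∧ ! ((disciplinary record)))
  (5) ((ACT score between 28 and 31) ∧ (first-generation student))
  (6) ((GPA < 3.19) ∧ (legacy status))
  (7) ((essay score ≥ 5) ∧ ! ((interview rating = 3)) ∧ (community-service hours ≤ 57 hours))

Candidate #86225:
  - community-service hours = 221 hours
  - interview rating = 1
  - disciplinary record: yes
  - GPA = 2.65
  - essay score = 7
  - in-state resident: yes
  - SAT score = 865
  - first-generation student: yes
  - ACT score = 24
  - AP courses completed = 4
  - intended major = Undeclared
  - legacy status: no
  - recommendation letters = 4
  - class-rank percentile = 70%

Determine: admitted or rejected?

Atomic conditions:
  SAT score ≥ 1382: 865 ≥ 1382 is false
  AP courses completed ≥ 0: 4 ≥ 0 is true
  intended major ∈ {Arts, Humanities, Undeclared}: Undeclared is in the set → true
  SAT score = 1509: 865 == 1509 is false
  class-rank percentile ≥ 4%: 70 ≥ 4 is true
  NOT in-state resident: yes → false
  legacy status: no → false
  GPA > 2.63: 2.65 > 2.63 is true
  recommendation letters > 3: 4 > 3 is true
  disciplinary record: yes → true
  ACT score between 28 and 31: 24 in [28, 31] is false
  first-generation student: yes → true
  GPA < 3.19: 2.65 < 3.19 is true
  essay score ≥ 5: 7 ≥ 5 is true
  interview rating = 3: 1 == 3 is false
  community-service hours ≤ 57 hours: 221 ≤ 57 is false
Combine:
[1] false AND true AND true = false
[2.2] NOT true = false
[2] false AND false = false
[3.2] NOT false = true
[3] false AND true AND true = false
[4.2] NOT true = false
[4] true AND false = false
[5] false AND true = false
[6] true AND false = false
[7.2] NOT false = true
[7] true AND true AND false = false
[root] false OR false OR false OR false OR false OR false OR false = false
Overall: false → rejected

Rejected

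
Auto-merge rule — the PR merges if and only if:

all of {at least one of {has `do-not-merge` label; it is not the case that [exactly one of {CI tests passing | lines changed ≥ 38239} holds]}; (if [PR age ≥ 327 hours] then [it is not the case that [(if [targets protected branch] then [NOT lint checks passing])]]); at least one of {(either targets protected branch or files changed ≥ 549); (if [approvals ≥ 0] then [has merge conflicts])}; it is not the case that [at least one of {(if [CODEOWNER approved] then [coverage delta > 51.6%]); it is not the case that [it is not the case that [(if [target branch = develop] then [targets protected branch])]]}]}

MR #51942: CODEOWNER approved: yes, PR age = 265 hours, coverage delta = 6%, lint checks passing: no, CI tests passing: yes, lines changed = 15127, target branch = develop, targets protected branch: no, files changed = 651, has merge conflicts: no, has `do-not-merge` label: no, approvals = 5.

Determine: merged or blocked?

Atomic conditions:
  has `do-not-merge` label: no → false
  CI tests passing: yes → true
  lines changed ≥ 38239: 15127 ≥ 38239 is false
  PR age ≥ 327 hours: 265 ≥ 327 is false
  targets protected branch: no → false
  NOT lint checks passing: no → true
  files changed ≥ 549: 651 ≥ 549 is true
  approvals ≥ 0: 5 ≥ 0 is true
  has merge conflicts: no → false
  CODEOWNER approved: yes → true
  coverage delta > 51.6%: 6 > 51.6 is false
  target branch = develop: develop == develop is true
Combine:
[1.2.1] exactly-one(true, false) = true
[1.2] NOT true = false
[1] false OR false = false
[2.2.1] false → true (antecedent false ⇒ implication holds) = true
[2.2] NOT true = false
[2] false → false (antecedent false ⇒ implication holds) = true
[3.1] false OR true = true
[3.2] true → false = false
[3] true OR false = true
[4.1.1] true → false = false
[4.1.2.1.1] true → false = false
[4.1.2.1] NOT false = true
[4.1.2] NOT true = false
[4.1] false OR false = false
[4] NOT false = true
[root] false AND true AND true AND true = false
Overall: false → blocked

Blocked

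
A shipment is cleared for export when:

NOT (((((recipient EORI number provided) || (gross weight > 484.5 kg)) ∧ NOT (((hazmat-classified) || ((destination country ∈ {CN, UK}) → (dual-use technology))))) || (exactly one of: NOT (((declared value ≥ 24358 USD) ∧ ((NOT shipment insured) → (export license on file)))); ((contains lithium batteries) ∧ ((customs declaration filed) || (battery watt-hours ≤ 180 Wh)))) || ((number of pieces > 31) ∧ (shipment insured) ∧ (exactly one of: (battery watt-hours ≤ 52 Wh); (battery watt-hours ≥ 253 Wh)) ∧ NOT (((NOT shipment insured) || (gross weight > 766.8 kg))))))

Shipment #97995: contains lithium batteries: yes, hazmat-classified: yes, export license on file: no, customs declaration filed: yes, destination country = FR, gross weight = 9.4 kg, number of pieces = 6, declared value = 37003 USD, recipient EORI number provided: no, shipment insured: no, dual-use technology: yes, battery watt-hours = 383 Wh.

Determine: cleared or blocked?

Cleared

Atomic conditions:
  recipient EORI number provided: no → false
  gross weight > 484.5 kg: 9.4 > 484.5 is false
  hazmat-classified: yes → true
  destination country ∈ {CN, UK}: FR is not in the set → false
  dual-use technology: yes → true
  declared value ≥ 24358 USD: 37003 ≥ 24358 is true
  NOT shipment insured: no → true
  export license on file: no → false
  contains lithium batteries: yes → true
  customs declaration filed: yes → true
  battery watt-hours ≤ 180 Wh: 383 ≤ 180 is false
  number of pieces > 31: 6 > 31 is false
  shipment insured: no → false
  battery watt-hours ≤ 52 Wh: 383 ≤ 52 is false
  battery watt-hours ≥ 253 Wh: 383 ≥ 253 is true
  gross weight > 766.8 kg: 9.4 > 766.8 is false
Combine:
[1.1.1] false OR false = false
[1.1.2.1.2] false → true (antecedent false ⇒ implication holds) = true
[1.1.2.1] true OR true = true
[1.1.2] NOT true = false
[1.1] false AND false = false
[1.2.1.1.2] true → false = false
[1.2.1.1] true AND false = false
[1.2.1] NOT false = true
[1.2.2.2] true OR false = true
[1.2.2] true AND true = true
[1.2] exactly-one(true, true) = false
[1.3.3] exactly-one(false, true) = true
[1.3.4.1] true OR false = true
[1.3.4] NOT true = false
[1.3] false AND false AND true AND false = false
[1] false OR false OR false = false
[root] NOT false = true
Overall: true → cleared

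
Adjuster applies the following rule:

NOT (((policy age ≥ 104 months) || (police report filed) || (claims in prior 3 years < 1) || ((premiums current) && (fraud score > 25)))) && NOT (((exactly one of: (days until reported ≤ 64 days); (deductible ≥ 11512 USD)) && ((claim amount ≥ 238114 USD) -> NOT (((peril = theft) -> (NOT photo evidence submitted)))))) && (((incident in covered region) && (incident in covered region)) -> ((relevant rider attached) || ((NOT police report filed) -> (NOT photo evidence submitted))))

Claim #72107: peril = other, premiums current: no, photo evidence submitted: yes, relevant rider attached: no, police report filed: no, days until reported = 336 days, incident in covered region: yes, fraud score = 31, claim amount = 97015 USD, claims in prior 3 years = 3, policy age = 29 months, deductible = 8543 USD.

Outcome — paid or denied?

Atomic conditions:
  policy age ≥ 104 months: 29 ≥ 104 is false
  police report filed: no → false
  claims in prior 3 years < 1: 3 < 1 is false
  premiums current: no → false
  fraud score > 25: 31 > 25 is true
  days until reported ≤ 64 days: 336 ≤ 64 is false
  deductible ≥ 11512 USD: 8543 ≥ 11512 is false
  claim amount ≥ 238114 USD: 97015 ≥ 238114 is false
  peril = theft: other == theft is false
  NOT photo evidence submitted: yes → false
  incident in covered region: yes → true
  relevant rider attached: no → false
  NOT police report filed: no → true
Combine:
[1.1.4] false AND true = false
[1.1] false OR false OR false OR false = false
[1] NOT false = true
[2.1.1] exactly-one(false, false) = false
[2.1.2.2.1] false → false (antecedent false ⇒ implication holds) = true
[2.1.2.2] NOT true = false
[2.1.2] false → false (antecedent false ⇒ implication holds) = true
[2.1] false AND true = false
[2] NOT false = true
[3.1] true AND true = true
[3.2.2] true → false = false
[3.2] false OR false = false
[3] true → false = false
[root] true AND true AND false = false
Overall: false → denied

Denied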